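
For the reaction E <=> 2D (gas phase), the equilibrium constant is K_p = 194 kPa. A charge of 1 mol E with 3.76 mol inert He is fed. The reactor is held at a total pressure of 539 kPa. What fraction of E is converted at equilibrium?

X = 0.491

Basis: 1 mol E initially; let X = conversion of E. Extent ξ = X.
At extent ξ: n_E = 1 − X; n_D = 2X; n_I = 3.76 (inert).
n_T = Σnᵢ = 4.76 + X.
y_i = n_i/n_T, p_i = y_i·P. K_p = p_D^2 / (p_E).
Substituting and setting equal to 194 kPa gives a polynomial in X; the root in (0,1) is X = 0.491.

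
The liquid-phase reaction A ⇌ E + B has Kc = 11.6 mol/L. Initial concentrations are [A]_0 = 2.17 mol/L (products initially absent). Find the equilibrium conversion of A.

Let X = conversion of A; extent ξ = 2.17·X mol/L.
Concentrations: [A] = 2.17 − 2.17X; [E] = 2.17X; [B] = 2.17X.
Kc = [E] [B] / ([A]).
This equals 11.6 at X = 0.861 (the root in 0 < X < 1).

X = 0.861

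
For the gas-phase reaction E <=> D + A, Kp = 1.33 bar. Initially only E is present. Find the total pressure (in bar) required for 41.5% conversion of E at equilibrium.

P = 6.39 bar

Let X = conversion of E (basis 1 mol E); extent of reaction ξ = X.
Species balance: n_E = 1 − X; n_D = X; n_A = X.
n_T = Σnᵢ = 1 + X.
Kp = p_D p_A / (p_E) with p_i = (n_i/n_T)·P.
At X = 0.415: the mole-fraction product g(X) = Π y_i^ν_i = 0.2081. Since Kp = g(X)·P^{1}, P = (Kp/g)^(1/1) = (1.33/0.2081)^(1/1) = 6.39 bar.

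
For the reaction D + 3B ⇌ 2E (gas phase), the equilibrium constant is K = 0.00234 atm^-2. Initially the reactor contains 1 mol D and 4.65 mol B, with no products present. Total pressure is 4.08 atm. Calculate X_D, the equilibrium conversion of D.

X = 0.147

Basis: 1 mol D initially; let X = conversion of D. Extent ξ = X.
Mole table: n_D = 1 − X; n_B = 4.65 − 3X; n_E = 2X.
Summing: n_T = 5.65 − 2X.
With p_i = (n_i/n_T)P, K = p_E^2 / (p_D p_B^3).
Equating to 0.00234 atm^-2 and solving on 0 < X < 1: X = 0.147.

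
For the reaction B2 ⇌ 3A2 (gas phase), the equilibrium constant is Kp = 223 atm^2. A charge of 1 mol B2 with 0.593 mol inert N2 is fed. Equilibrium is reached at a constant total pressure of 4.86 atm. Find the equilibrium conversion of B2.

X = 0.841

Basis: 1 mol B2 initially; let X = conversion of B2. Extent ξ = X.
Moles: n_B2 = 1 − X; n_A2 = 3X; n_I = 0.593 (inert).
Total moles n_T = 1.59 + 2X.
y_i = n_i/n_T, p_i = y_i·P. Kp = p_A2^3 / (p_B2).
Setting this equal to 223 atm^2 and taking the physical root (0 < X < 1) gives X = 0.841.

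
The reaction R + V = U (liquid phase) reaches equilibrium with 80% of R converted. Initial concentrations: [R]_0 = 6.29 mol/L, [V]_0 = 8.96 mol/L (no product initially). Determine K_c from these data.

K_c = 1.02 L/mol

Let X = conversion of R.
Concentrations: [R] = 6.29 − 6.29X; [V] = 8.96 − 6.29X; [U] = 6.29X.
At X = 0.8: [R] = 1.26, [V] = 3.93, [U] = 5.03.
K_c = [U] / ([R] [V]) = 1.02 L/mol.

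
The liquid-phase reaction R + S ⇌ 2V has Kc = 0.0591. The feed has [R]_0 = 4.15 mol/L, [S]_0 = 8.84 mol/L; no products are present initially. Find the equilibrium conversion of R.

X = 0.157

Let X = conversion of R; extent ξ = 4.15·X mol/L.
Concentrations: [R] = 4.15 − 4.15X; [S] = 8.84 − 4.15X; [V] = 8.3X.
Kc = [V]^2 / ([R] [S]).
Equating to 0.0591: the physical root is X = 0.157.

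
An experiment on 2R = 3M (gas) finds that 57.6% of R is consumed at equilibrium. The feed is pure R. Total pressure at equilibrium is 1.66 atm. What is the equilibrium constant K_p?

Take 1 mol R as basis and let X be its fractional conversion, so ξ = 0.5X.
Moles: n_R = 1 − X; n_M = 1.5X.
Total moles n_T = 1 + 0.5X.
At X = 0.576: n_R = 0.424, n_M = 0.864, n_T = 1.29.
p_i = (n_i/n_T)·P. K_p = p_M^3 / (p_R^2) = 4.62 atm.

K_p = 4.62 atm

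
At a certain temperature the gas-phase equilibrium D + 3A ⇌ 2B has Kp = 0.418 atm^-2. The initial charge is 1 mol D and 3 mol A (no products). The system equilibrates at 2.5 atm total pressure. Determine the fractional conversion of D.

Let X = conversion of D (basis 1 mol D); extent of reaction ξ = X.
Mole table: n_D = 1 − X; n_A = 3 − 3X; n_B = 2X.
Total moles n_T = 4 − 2X.
With p_i = (n_i/n_T)P, Kp = p_B^2 / (p_D p_A^3).
Setting this equal to 0.418 atm^-2 and taking the physical root (0 < X < 1) gives X = 0.432.

X = 0.432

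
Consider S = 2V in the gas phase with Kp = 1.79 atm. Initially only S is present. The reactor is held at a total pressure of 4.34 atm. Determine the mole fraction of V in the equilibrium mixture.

Take 1 mol S as basis and let X be its fractional conversion, so ξ = X.
Moles: n_S = 1 − X; n_V = 2X.
n_T = Σnᵢ = 1 + X.
With p_i = (n_i/n_T)P, Kp = p_V^2 / (p_S).
Equating to 1.79 atm and solving on 0 < X < 1: X = 0.306.
Then n_V = 0.611, n_T = 1.31, so y_V = 0.468.

y_V = 0.468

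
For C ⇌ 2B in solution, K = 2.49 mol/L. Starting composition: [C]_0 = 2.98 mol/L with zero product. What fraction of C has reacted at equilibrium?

Let X = conversion of C; extent ξ = 2.98·X mol/L.
Concentrations: [C] = 2.98 − 2.98X; [B] = 5.96X.
K = [B]^2 / ([C]).
Setting equal to 2.49 and solving for X on (0,1) gives X = 0.364.

X = 0.364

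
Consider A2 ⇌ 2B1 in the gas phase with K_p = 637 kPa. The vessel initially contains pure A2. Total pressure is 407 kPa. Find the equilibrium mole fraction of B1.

y_B1 = 0.693

Basis: 1 mol A2 initially; let X = conversion of A2. Extent ξ = X.
Mole table: n_A2 = 1 − X; n_B1 = 2X.
Summing: n_T = 1 + X.
y_i = n_i/n_T, p_i = y_i·P. K_p = p_B1^2 / (p_A2).
Substituting and setting equal to 637 kPa gives a polynomial in X; the root in (0,1) is X = 0.530.
Then n_B1 = 1.06, n_T = 1.53, so y_B1 = 0.693.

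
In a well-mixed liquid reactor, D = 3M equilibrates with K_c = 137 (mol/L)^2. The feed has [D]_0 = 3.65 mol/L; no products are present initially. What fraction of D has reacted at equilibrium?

X = 0.554

Let X = conversion of D; extent ξ = 3.65·X mol/L.
Concentrations: [D] = 3.65 − 3.65X; [M] = 10.9X.
K_c = [M]^3 / ([D]).
Setting equal to 137 and solving for X on (0,1) gives X = 0.554.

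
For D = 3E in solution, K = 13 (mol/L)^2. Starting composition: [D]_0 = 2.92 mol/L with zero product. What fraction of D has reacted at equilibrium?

X = 0.335

Let X = conversion of D; extent ξ = 2.92·X mol/L.
Concentrations: [D] = 2.92 − 2.92X; [E] = 8.76X.
K = [E]^3 / ([D]).
Setting equal to 13 and solving for X on (0,1) gives X = 0.335.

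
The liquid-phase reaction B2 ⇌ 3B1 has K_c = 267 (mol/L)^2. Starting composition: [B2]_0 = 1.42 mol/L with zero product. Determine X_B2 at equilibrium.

Let X = conversion of B2; extent ξ = 1.42·X mol/L.
Concentrations: [B2] = 1.42 − 1.42X; [B1] = 4.26X.
K_c = [B1]^3 / ([B2]).
Setting equal to 267 and solving for X on (0,1) gives X = 0.867.

X = 0.867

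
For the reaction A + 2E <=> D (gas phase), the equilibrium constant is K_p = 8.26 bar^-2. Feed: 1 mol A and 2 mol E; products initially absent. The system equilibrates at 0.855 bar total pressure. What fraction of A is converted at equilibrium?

Take 1 mol A as basis and let X be its fractional conversion, so ξ = X.
At extent ξ: n_A = 1 − X; n_E = 2 − 2X; n_D = X.
Total moles n_T = 3 − 2X.
y_i = n_i/n_T, p_i = y_i·P. K_p = p_D / (p_A p_E^2).
Equating to 8.26 bar^-2 and solving on 0 < X < 1: X = 0.566.

X = 0.566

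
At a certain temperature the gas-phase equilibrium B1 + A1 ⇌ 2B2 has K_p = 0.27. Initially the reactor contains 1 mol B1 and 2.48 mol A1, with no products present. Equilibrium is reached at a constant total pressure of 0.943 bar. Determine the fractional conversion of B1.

X = 0.316

Take 1 mol B1 as basis and let X be its fractional conversion, so ξ = X.
At extent ξ: n_B1 = 1 − X; n_A1 = 2.48 − X; n_B2 = 2X.
Since Δν = 0, n_T = 3.48 throughout.
y_i = n_i/n_T, p_i = y_i·P. K_p = p_B2^2 / (p_B1 p_A1).
Substituting and setting equal to 0.27 gives a polynomial in X; the root in (0,1) is X = 0.316.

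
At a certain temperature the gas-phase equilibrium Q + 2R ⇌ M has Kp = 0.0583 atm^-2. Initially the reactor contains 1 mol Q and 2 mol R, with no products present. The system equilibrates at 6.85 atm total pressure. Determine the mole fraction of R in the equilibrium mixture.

y_R = 0.531

Let X = conversion of Q (basis 1 mol Q); extent of reaction ξ = X.
Moles: n_Q = 1 − X; n_R = 2 − 2X; n_M = X.
Summing: n_T = 3 − 2X.
Mole fractions y_i = n_i/n_T; Kp = p_M / (p_Q p_R^2) with p_i = y_i·P.
Equating to 0.0583 atm^-2 and solving on 0 < X < 1: X = 0.435.
Then n_R = 1.13, n_T = 2.13, so y_R = 0.531.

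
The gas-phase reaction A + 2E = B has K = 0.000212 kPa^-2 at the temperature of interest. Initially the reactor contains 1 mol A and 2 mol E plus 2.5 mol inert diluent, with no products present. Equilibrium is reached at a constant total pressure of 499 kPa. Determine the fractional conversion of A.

Let X = conversion of A (basis 1 mol A); extent of reaction ξ = X.
Moles: n_A = 1 − X; n_E = 2 − 2X; n_B = X; n_I = 2.5 (inert).
n_T = Σnᵢ = 5.5 − 2X.
With p_i = (n_i/n_T)P, K = p_B / (p_A p_E^2).
Substituting and setting equal to 0.000212 kPa^-2 gives a polynomial in X; the root in (0,1) is X = 0.623.

X = 0.623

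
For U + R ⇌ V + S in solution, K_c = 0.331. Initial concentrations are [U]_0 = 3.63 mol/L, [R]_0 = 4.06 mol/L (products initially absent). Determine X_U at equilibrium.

X = 0.386

Let X = conversion of U; extent ξ = 3.63·X mol/L.
Concentrations: [U] = 3.63 − 3.63X; [R] = 4.06 − 3.63X; [V] = 3.63X; [S] = 3.63X.
K_c = [V] [S] / ([U] [R]).
Solving K_c = 0.331 for X ∈ (0,1): X = 0.386.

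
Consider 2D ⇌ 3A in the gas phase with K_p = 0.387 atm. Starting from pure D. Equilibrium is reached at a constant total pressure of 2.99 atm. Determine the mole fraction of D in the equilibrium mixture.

y_D = 0.629

Take 1 mol D as basis and let X be its fractional conversion, so ξ = 0.5X.
Moles: n_D = 1 − X; n_A = 1.5X.
Summing: n_T = 1 + 0.5X.
y_i = n_i/n_T, p_i = y_i·P. K_p = p_A^3 / (p_D^2).
Equating to 0.387 atm and solving on 0 < X < 1: X = 0.282.
Then n_D = 0.718, n_T = 1.14, so y_D = 0.629.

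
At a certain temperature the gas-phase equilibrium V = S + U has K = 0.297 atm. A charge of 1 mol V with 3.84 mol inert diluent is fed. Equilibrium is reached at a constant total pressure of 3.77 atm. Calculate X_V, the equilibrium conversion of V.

X = 0.471

Take 1 mol V as basis and let X be its fractional conversion, so ξ = X.
Moles: n_V = 1 − X; n_S = X; n_U = X; n_I = 3.84 (inert).
n_T = Σnᵢ = 4.84 + X.
With p_i = (n_i/n_T)P, K = p_S p_U / (p_V).
This yields a degree-2 equation in X; solving on (0,1), X = 0.471.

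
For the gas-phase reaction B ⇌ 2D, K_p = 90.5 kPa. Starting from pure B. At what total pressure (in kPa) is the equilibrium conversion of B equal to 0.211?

Take 1 mol B as basis and let X be its fractional conversion, so ξ = X.
Species balance: n_B = 1 − X; n_D = 2X.
Total moles n_T = 1 + X.
K_p = p_D^2 / (p_B) with p_i = (n_i/n_T)·P.
At X = 0.211: the mole-fraction product g(X) = Π y_i^ν_i = 0.1864. Since K_p = g(X)·P^{1}, P = (K_p/g)^(1/1) = (90.5/0.1864)^(1/1) = 486 kPa.

P = 486 kPa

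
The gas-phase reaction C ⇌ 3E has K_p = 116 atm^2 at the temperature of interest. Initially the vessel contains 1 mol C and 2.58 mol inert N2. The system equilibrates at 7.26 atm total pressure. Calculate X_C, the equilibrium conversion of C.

Take 1 mol C as basis and let X be its fractional conversion, so ξ = X.
Moles: n_C = 1 − X; n_E = 3X; n_I = 2.58 (inert).
n_T = Σnᵢ = 3.58 + 2X.
Mole fractions y_i = n_i/n_T; K_p = p_E^3 / (p_C) with p_i = y_i·P.
Setting this equal to 116 atm^2 and taking the physical root (0 < X < 1) gives X = 0.780.

X = 0.780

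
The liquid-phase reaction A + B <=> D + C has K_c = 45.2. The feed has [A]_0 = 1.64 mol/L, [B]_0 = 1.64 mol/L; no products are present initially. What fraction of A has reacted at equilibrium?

Let X = conversion of A; extent ξ = 1.64·X mol/L.
Concentrations: [A] = 1.64 − 1.64X; [B] = 1.64 − 1.64X; [D] = 1.64X; [C] = 1.64X.
K_c = [D] [C] / ([A] [B]).
Solving K_c = 45.2 for X ∈ (0,1): X = 0.871.

X = 0.871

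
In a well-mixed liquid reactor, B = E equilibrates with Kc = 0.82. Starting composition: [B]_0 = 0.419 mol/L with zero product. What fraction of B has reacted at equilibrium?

Let X = conversion of B; extent ξ = 0.419·X mol/L.
Concentrations: [B] = 0.419 − 0.419X; [E] = 0.419X.
Kc = [E] / ([B]).
Setting equal to 0.82 and solving for X on (0,1) gives X = 0.451.

X = 0.451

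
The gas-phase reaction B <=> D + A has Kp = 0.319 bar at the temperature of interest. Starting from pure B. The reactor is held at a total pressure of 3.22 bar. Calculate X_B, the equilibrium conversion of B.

Let X = conversion of B (basis 1 mol B); extent of reaction ξ = X.
Moles: n_B = 1 − X; n_D = X; n_A = X.
Summing: n_T = 1 + X.
Mole fractions y_i = n_i/n_T; Kp = p_D p_A / (p_B) with p_i = y_i·P.
Substituting and setting equal to 0.319 bar gives a polynomial in X; the root in (0,1) is X = 0.300.

X = 0.300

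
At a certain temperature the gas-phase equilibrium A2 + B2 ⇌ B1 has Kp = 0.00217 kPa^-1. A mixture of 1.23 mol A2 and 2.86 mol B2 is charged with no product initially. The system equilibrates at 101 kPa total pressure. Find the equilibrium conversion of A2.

X = 0.131

Take 1.23 mol A2 as basis and let X be its fractional conversion, so ξ = 1.23X.
Moles: n_A2 = 1.23 − 1.23X; n_B2 = 2.86 − 1.23X; n_B1 = 1.23X.
n_T = Σnᵢ = 4.09 − 1.23X.
Mole fractions y_i = n_i/n_T; Kp = p_B1 / (p_A2 p_B2) with p_i = y_i·P.
Setting this equal to 0.00217 kPa^-1 and taking the physical root (0 < X < 1) gives X = 0.131.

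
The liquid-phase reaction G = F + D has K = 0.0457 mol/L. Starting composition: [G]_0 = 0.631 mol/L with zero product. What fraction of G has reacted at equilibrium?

Let X = conversion of G; extent ξ = 0.631·X mol/L.
Concentrations: [G] = 0.631 − 0.631X; [F] = 0.631X; [D] = 0.631X.
K = [F] [D] / ([G]).
Setting equal to 0.0457 and solving for X on (0,1) gives X = 0.235.

X = 0.235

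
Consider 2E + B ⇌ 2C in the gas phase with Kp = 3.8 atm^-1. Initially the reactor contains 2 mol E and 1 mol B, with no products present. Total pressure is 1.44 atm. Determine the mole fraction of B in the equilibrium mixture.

y_B = 0.197

Take 2 mol E as basis and let X be its fractional conversion, so ξ = X.
Species balance: n_E = 2 − 2X; n_B = 1 − X; n_C = 2X.
Total moles n_T = 3 − X.
y_i = n_i/n_T, p_i = y_i·P. Kp = p_C^2 / (p_E^2 p_B).
Setting this equal to 3.8 atm^-1 and taking the physical root (0 < X < 1) gives X = 0.509.
Then n_B = 0.491, n_T = 2.49, so y_B = 0.197.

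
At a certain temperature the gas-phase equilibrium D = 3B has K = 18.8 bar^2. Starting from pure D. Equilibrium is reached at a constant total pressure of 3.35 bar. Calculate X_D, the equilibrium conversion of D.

Take 1 mol D as basis and let X be its fractional conversion, so ξ = X.
Mole table: n_D = 1 − X; n_B = 3X.
n_T = Σnᵢ = 1 + 2X.
Mole fractions y_i = n_i/n_T; K = p_B^3 / (p_D) with p_i = y_i·P.
Substituting and setting equal to 18.8 bar^2 gives a polynomial in X; the root in (0,1) is X = 0.499.

X = 0.499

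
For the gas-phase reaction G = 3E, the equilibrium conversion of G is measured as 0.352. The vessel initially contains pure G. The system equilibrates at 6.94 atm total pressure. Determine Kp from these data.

Kp = 30.1 atm^2

Basis: 1 mol G initially; let X = conversion of G. Extent ξ = X.
Moles: n_G = 1 − X; n_E = 3X.
n_T = Σnᵢ = 1 + 2X.
At X = 0.352: n_G = 0.648, n_E = 1.06, n_T = 1.7.
p_i = (n_i/n_T)·P. Kp = p_E^3 / (p_G) = 30.1 atm^2.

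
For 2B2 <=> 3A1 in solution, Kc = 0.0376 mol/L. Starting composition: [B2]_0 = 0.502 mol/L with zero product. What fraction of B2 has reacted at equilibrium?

X = 0.235

Let X = conversion of B2; extent ξ = 0.502X/2 mol/L.
Concentrations: [B2] = 0.502 − 0.502X; [A1] = 0.753X.
Kc = [A1]^3 / ([B2]^2).
Solving Kc = 0.0376 for X ∈ (0,1): X = 0.235.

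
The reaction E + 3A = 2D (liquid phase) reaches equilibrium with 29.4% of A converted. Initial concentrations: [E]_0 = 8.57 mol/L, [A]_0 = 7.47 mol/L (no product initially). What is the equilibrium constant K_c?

Let X = conversion of A.
Concentrations: [E] = 8.57 − 2.49X; [A] = 7.47 − 7.47X; [D] = 4.98X.
At X = 0.294: [E] = 7.84, [A] = 5.27, [D] = 1.46.
K_c = [D]^2 / ([E] [A]^3) = 0.00186 (mol/L)^-2.

K_c = 0.00186 (mol/L)^-2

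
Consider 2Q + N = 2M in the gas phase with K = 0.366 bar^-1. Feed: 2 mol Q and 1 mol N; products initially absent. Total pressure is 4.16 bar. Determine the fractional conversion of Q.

Let X = conversion of Q (basis 2 mol Q); extent of reaction ξ = X.
Moles: n_Q = 2 − 2X; n_N = 1 − X; n_M = 2X.
Total moles n_T = 3 − X.
y_i = n_i/n_T, p_i = y_i·P. K = p_M^2 / (p_Q^2 p_N).
Setting this equal to 0.366 bar^-1 and taking the physical root (0 < X < 1) gives X = 0.376.

X = 0.376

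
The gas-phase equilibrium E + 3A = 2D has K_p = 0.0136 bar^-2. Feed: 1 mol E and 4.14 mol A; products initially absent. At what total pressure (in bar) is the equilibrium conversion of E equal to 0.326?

P = 5.44 bar

Basis: 1 mol E initially; let X = conversion of E. Extent ξ = X.
Mole table: n_E = 1 − X; n_A = 4.14 − 3X; n_D = 2X.
n_T = Σnᵢ = 5.14 − 2X.
K_p = p_D^2 / (p_E p_A^3) with p_i = (n_i/n_T)·P.
At X = 0.326: the mole-fraction product g(X) = Π y_i^ν_i = 0.4018. Since K_p = g(X)·P^{-2}, P = (g/K_p)^(1/2) = (0.4018/0.0136)^(1/2) = 5.44 bar.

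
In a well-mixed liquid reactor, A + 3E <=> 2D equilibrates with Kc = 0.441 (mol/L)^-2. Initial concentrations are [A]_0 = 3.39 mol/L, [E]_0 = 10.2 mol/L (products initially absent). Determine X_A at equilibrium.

Let X = conversion of A; extent ξ = 3.39·X mol/L.
Concentrations: [A] = 3.39 − 3.39X; [E] = 10.2 − 10.2X; [D] = 6.78X.
Kc = [D]^2 / ([A] [E]^3).
Setting equal to 0.441 and solving for X on (0,1) gives X = 0.665.

X = 0.665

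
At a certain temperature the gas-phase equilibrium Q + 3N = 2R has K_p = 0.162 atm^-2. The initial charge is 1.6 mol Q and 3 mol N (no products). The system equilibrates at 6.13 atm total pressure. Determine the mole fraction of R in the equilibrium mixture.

Let X = conversion of N (basis 3 mol N); extent of reaction ξ = X.
At extent ξ: n_Q = 1.6 − X; n_N = 3 − 3X; n_R = 2X.
n_T = Σnᵢ = 4.6 − 2X.
With p_i = (n_i/n_T)P, K_p = p_R^2 / (p_Q p_N^3).
This yields a degree-4 equation in X; solving on (0,1), X = 0.556.
Then n_R = 1.11, n_T = 3.49, so y_R = 0.319.

y_R = 0.319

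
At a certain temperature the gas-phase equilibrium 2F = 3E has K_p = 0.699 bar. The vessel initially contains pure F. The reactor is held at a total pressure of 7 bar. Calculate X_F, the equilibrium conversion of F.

X = 0.263

Basis: 1 mol F initially; let X = conversion of F. Extent ξ = 0.5X.
Mole table: n_F = 1 − X; n_E = 1.5X.
Summing: n_T = 1 + 0.5X.
With p_i = (n_i/n_T)P, K_p = p_E^3 / (p_F^2).
Substituting and setting equal to 0.699 bar gives a polynomial in X; the root in (0,1) is X = 0.263.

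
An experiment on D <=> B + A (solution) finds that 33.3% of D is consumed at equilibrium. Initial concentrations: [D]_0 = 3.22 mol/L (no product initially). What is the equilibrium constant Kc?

Kc = 0.535 mol/L

Let X = conversion of D.
Concentrations: [D] = 3.22 − 3.22X; [B] = 3.22X; [A] = 3.22X.
At X = 0.333: [D] = 2.15, [B] = 1.07, [A] = 1.07.
Kc = [B] [A] / ([D]) = 0.535 mol/L.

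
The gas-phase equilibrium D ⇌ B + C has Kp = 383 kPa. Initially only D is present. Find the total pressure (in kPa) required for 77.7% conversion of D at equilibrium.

Basis: 1 mol D initially; let X = conversion of D. Extent ξ = X.
Species balance: n_D = 1 − X; n_B = X; n_C = X.
n_T = Σnᵢ = 1 + X.
Kp = p_B p_C / (p_D) with p_i = (n_i/n_T)·P.
At X = 0.777: the mole-fraction product g(X) = Π y_i^ν_i = 1.524. Since Kp = g(X)·P^{1}, P = (Kp/g)^(1/1) = (383/1.524)^(1/1) = 251 kPa.

P = 251 kPa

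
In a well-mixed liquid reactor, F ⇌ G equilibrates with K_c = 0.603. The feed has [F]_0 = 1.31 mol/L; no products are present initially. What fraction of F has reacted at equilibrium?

Let X = conversion of F; extent ξ = 1.31·X mol/L.
Concentrations: [F] = 1.31 − 1.31X; [G] = 1.31X.
K_c = [G] / ([F]).
Equating to 0.603: the physical root is X = 0.376.

X = 0.376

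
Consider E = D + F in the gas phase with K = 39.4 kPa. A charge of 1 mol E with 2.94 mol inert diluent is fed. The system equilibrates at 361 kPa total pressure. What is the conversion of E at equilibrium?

Take 1 mol E as basis and let X be its fractional conversion, so ξ = X.
At extent ξ: n_E = 1 − X; n_D = X; n_F = X; n_I = 2.94 (inert).
Total moles n_T = 3.94 + X.
Mole fractions y_i = n_i/n_T; K = p_D p_F / (p_E) with p_i = y_i·P.
Setting this equal to 39.4 kPa and taking the physical root (0 < X < 1) gives X = 0.495.

X = 0.495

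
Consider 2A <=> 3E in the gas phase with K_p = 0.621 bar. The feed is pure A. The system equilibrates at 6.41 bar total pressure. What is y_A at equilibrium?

Take 1 mol A as basis and let X be its fractional conversion, so ξ = 0.5X.
At extent ξ: n_A = 1 − X; n_E = 1.5X.
Total moles n_T = 1 + 0.5X.
With p_i = (n_i/n_T)P, K_p = p_E^3 / (p_A^2).
Substituting and setting equal to 0.621 bar gives a polynomial in X; the root in (0,1) is X = 0.261.
Then n_A = 0.739, n_T = 1.13, so y_A = 0.654.

y_A = 0.654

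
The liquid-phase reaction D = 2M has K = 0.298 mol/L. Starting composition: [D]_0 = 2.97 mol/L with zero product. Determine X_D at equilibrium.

Let X = conversion of D; extent ξ = 2.97·X mol/L.
Concentrations: [D] = 2.97 − 2.97X; [M] = 5.94X.
K = [M]^2 / ([D]).
Solving K = 0.298 for X ∈ (0,1): X = 0.146.

X = 0.146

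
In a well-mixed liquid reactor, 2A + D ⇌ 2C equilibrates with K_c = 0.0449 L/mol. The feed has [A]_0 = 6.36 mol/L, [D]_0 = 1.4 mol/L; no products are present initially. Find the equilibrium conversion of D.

X = 0.376

Let X = conversion of D; extent ξ = 1.4·X mol/L.
Concentrations: [A] = 6.36 − 2.8X; [D] = 1.4 − 1.4X; [C] = 2.8X.
K_c = [C]^2 / ([A]^2 [D]).
This equals 0.0449 at X = 0.376 (the root in 0 < X < 1).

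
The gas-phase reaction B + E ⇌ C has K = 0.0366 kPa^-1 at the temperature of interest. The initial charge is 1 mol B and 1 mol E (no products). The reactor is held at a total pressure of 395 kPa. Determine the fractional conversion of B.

Basis: 1 mol B initially; let X = conversion of B. Extent ξ = X.
At extent ξ: n_B = 1 − X; n_E = 1 − X; n_C = X.
Total moles n_T = 2 − X.
y_i = n_i/n_T, p_i = y_i·P. K = p_C / (p_B p_E).
Setting this equal to 0.0366 kPa^-1 and taking the physical root (0 < X < 1) gives X = 0.746.

X = 0.746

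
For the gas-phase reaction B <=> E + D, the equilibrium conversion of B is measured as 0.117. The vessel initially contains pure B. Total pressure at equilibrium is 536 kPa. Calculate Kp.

Basis: 1 mol B initially; let X = conversion of B. Extent ξ = X.
Species balance: n_B = 1 − X; n_E = X; n_D = X.
Total moles n_T = 1 + X.
At X = 0.117: n_B = 0.883, n_E = 0.117, n_D = 0.117, n_T = 1.12.
p_i = (n_i/n_T)·P. Kp = p_E p_D / (p_B) = 7.44 kPa.

Kp = 7.44 kPa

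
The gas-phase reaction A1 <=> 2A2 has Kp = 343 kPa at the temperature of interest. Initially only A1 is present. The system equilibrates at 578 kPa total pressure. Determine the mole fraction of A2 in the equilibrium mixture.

Take 1 mol A1 as basis and let X be its fractional conversion, so ξ = X.
Species balance: n_A1 = 1 − X; n_A2 = 2X.
n_T = Σnᵢ = 1 + X.
y_i = n_i/n_T, p_i = y_i·P. Kp = p_A2^2 / (p_A1).
Equating to 343 kPa and solving on 0 < X < 1: X = 0.359.
Then n_A2 = 0.719, n_T = 1.36, so y_A2 = 0.529.

y_A2 = 0.529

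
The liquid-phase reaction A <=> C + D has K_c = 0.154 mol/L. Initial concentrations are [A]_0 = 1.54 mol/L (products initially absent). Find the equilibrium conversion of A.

Let X = conversion of A; extent ξ = 1.54·X mol/L.
Concentrations: [A] = 1.54 − 1.54X; [C] = 1.54X; [D] = 1.54X.
K_c = [C] [D] / ([A]).
Solving K_c = 0.154 for X ∈ (0,1): X = 0.270.

X = 0.270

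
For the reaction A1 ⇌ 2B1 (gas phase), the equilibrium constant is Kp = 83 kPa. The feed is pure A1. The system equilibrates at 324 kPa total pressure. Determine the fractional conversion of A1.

Basis: 1 mol A1 initially; let X = conversion of A1. Extent ξ = X.
Mole table: n_A1 = 1 − X; n_B1 = 2X.
Total moles n_T = 1 + X.
Mole fractions y_i = n_i/n_T; Kp = p_B1^2 / (p_A1) with p_i = y_i·P.
Equating to 83 kPa and solving on 0 < X < 1: X = 0.245.

X = 0.245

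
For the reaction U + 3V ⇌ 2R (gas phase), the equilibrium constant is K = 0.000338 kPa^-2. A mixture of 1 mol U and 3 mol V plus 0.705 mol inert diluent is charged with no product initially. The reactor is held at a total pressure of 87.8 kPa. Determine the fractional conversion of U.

X = 0.394

Basis: 1 mol U initially; let X = conversion of U. Extent ξ = X.
At extent ξ: n_U = 1 − X; n_V = 3 − 3X; n_R = 2X; n_I = 0.705 (inert).
n_T = Σnᵢ = 4.71 − 2X.
y_i = n_i/n_T, p_i = y_i·P. K = p_R^2 / (p_U p_V^3).
Equating to 0.000338 kPa^-2 and solving on 0 < X < 1: X = 0.394.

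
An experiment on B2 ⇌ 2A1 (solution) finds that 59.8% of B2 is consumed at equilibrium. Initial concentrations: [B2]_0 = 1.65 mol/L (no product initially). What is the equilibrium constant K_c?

Let X = conversion of B2.
Concentrations: [B2] = 1.65 − 1.65X; [A1] = 3.3X.
At X = 0.598: [B2] = 0.663, [A1] = 1.97.
K_c = [A1]^2 / ([B2]) = 5.87 mol/L.

K_c = 5.87 mol/L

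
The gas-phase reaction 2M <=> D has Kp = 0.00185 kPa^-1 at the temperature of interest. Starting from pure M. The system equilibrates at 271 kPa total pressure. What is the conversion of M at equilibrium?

Take 1 mol M as basis and let X be its fractional conversion, so ξ = 0.5X.
Species balance: n_M = 1 − X; n_D = 0.5X.
n_T = Σnᵢ = 1 − 0.5X.
y_i = n_i/n_T, p_i = y_i·P. Kp = p_D / (p_M^2).
Equating to 0.00185 kPa^-1 and solving on 0 < X < 1: X = 0.423.

X = 0.423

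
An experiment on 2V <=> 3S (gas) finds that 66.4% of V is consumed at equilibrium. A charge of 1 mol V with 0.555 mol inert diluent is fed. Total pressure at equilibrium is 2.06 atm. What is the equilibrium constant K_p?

Basis: 1 mol V initially; let X = conversion of V. Extent ξ = 0.5X.
At extent ξ: n_V = 1 − X; n_S = 1.5X; n_I = 0.555 (inert).
Total moles n_T = 1.56 + 0.5X.
At X = 0.664: n_V = 0.336, n_S = 0.996, n_T = 1.89.
p_i = (n_i/n_T)·P. K_p = p_S^3 / (p_V^2) = 9.55 atm.

K_p = 9.55 atm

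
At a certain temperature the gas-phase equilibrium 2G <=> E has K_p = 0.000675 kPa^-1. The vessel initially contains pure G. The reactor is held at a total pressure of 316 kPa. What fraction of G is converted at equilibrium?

Take 1 mol G as basis and let X be its fractional conversion, so ξ = 0.5X.
Mole table: n_G = 1 − X; n_E = 0.5X.
n_T = Σnᵢ = 1 − 0.5X.
With p_i = (n_i/n_T)P, K_p = p_E / (p_G^2).
Equating to 0.000675 kPa^-1 and solving on 0 < X < 1: X = 0.265.

X = 0.265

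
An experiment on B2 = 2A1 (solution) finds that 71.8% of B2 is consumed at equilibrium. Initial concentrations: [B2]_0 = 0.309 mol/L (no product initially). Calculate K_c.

Let X = conversion of B2.
Concentrations: [B2] = 0.309 − 0.309X; [A1] = 0.618X.
At X = 0.718: [B2] = 0.0871, [A1] = 0.444.
K_c = [A1]^2 / ([B2]) = 2.26 mol/L.

K_c = 2.26 mol/L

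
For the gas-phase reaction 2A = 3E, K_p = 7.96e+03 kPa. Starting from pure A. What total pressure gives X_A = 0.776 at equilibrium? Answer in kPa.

P = 352 kPa

Basis: 1 mol A initially; let X = conversion of A. Extent ξ = 0.5X.
Moles: n_A = 1 − X; n_E = 1.5X.
Total moles n_T = 1 + 0.5X.
K_p = p_E^3 / (p_A^2) with p_i = (n_i/n_T)·P.
At X = 0.776: the mole-fraction product g(X) = Π y_i^ν_i = 22.65. Since K_p = g(X)·P^{1}, P = (K_p/g)^(1/1) = (7.96e+03/22.65)^(1/1) = 352 kPa.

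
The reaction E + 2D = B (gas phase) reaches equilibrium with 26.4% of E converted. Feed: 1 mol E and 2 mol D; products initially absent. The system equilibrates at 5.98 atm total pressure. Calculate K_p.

K_p = 0.0283 atm^-2

Take 1 mol E as basis and let X be its fractional conversion, so ξ = X.
Mole table: n_E = 1 − X; n_D = 2 − 2X; n_B = X.
Summing: n_T = 3 − 2X.
At X = 0.264: n_E = 0.736, n_D = 1.47, n_B = 0.264, n_T = 2.47.
p_i = (n_i/n_T)·P. K_p = p_B / (p_E p_D^2) = 0.0283 atm^-2.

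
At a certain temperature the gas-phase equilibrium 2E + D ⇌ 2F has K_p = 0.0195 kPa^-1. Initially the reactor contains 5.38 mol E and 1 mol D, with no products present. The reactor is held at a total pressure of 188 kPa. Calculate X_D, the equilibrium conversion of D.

X = 0.761

Let X = conversion of D (basis 1 mol D); extent of reaction ξ = X.
Moles: n_E = 5.38 − 2X; n_D = 1 − X; n_F = 2X.
Total moles n_T = 6.38 − X.
y_i = n_i/n_T, p_i = y_i·P. K_p = p_F^2 / (p_E^2 p_D).
Substituting and setting equal to 0.0195 kPa^-1 gives a polynomial in X; the root in (0,1) is X = 0.761.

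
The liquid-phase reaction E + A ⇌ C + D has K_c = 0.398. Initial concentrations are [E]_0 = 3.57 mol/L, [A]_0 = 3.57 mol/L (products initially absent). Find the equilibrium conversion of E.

X = 0.387

Let X = conversion of E; extent ξ = 3.57·X mol/L.
Concentrations: [E] = 3.57 − 3.57X; [A] = 3.57 − 3.57X; [C] = 3.57X; [D] = 3.57X.
K_c = [C] [D] / ([E] [A]).
Solving K_c = 0.398 for X ∈ (0,1): X = 0.387.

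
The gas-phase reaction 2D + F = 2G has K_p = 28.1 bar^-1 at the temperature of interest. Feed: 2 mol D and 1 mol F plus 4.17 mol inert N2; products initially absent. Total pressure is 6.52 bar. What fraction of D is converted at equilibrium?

Take 2 mol D as basis and let X be its fractional conversion, so ξ = X.
Moles: n_D = 2 − 2X; n_F = 1 − X; n_G = 2X; n_I = 4.17 (inert).
n_T = Σnᵢ = 7.17 − X.
y_i = n_i/n_T, p_i = y_i·P. K_p = p_G^2 / (p_D^2 p_F).
Substituting and setting equal to 28.1 bar^-1 gives a polynomial in X; the root in (0,1) is X = 0.734.

X = 0.734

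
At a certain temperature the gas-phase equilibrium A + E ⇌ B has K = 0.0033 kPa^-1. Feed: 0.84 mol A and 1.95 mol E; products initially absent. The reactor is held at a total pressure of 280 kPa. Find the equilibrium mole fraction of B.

Basis: 0.84 mol A initially; let X = conversion of A. Extent ξ = 0.84X.
Species balance: n_A = 0.84 − 0.84X; n_E = 1.95 − 0.84X; n_B = 0.84X.
Total moles n_T = 2.79 − 0.84X.
With p_i = (n_i/n_T)P, K = p_B / (p_A p_E).
Substituting and setting equal to 0.0033 kPa^-1 gives a polynomial in X; the root in (0,1) is X = 0.379.
Then n_B = 0.318, n_T = 2.47, so y_B = 0.129.

y_B = 0.129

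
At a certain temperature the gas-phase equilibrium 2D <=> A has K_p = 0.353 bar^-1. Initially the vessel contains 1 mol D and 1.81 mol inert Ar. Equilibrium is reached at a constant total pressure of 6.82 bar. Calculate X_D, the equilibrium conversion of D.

Let X = conversion of D (basis 1 mol D); extent of reaction ξ = 0.5X.
Species balance: n_D = 1 − X; n_A = 0.5X; n_I = 1.81 (inert).
Summing: n_T = 2.81 − 0.5X.
y_i = n_i/n_T, p_i = y_i·P. K_p = p_A / (p_D^2).
Setting this equal to 0.353 bar^-1 and taking the physical root (0 < X < 1) gives X = 0.489.

X = 0.489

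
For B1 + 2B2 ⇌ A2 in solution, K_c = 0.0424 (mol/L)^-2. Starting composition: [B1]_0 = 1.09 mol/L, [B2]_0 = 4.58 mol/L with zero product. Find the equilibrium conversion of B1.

X = 0.375

Let X = conversion of B1; extent ξ = 1.09·X mol/L.
Concentrations: [B1] = 1.09 − 1.09X; [B2] = 4.58 − 2.18X; [A2] = 1.09X.
K_c = [A2] / ([B1] [B2]^2).
Setting equal to 0.0424 and solving for X on (0,1) gives X = 0.375.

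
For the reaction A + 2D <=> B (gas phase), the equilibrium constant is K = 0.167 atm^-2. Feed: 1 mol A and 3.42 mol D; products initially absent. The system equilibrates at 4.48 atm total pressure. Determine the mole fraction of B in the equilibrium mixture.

Take 1 mol A as basis and let X be its fractional conversion, so ξ = X.
At extent ξ: n_A = 1 − X; n_D = 3.42 − 2X; n_B = X.
Summing: n_T = 4.42 − 2X.
y_i = n_i/n_T, p_i = y_i·P. K = p_B / (p_A p_D^2).
Substituting and setting equal to 0.167 atm^-2 gives a polynomial in X; the root in (0,1) is X = 0.613.
Then n_B = 0.613, n_T = 3.19, so y_B = 0.192.

y_B = 0.192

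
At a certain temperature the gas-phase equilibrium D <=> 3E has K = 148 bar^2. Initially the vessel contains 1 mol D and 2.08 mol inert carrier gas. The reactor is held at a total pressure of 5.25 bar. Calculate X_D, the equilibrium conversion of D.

X = 0.861

Take 1 mol D as basis and let X be its fractional conversion, so ξ = X.
Moles: n_D = 1 − X; n_E = 3X; n_I = 2.08 (inert).
Total moles n_T = 3.08 + 2X.
With p_i = (n_i/n_T)P, K = p_E^3 / (p_D).
Substituting and setting equal to 148 bar^2 gives a polynomial in X; the root in (0,1) is X = 0.861.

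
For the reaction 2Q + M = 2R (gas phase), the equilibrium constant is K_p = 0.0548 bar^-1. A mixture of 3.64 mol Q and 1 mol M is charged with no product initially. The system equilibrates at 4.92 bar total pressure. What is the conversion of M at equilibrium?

Take 1 mol M as basis and let X be its fractional conversion, so ξ = X.
Mole table: n_Q = 3.64 − 2X; n_M = 1 − X; n_R = 2X.
n_T = Σnᵢ = 4.64 − X.
y_i = n_i/n_T, p_i = y_i·P. K_p = p_R^2 / (p_Q^2 p_M).
Setting this equal to 0.0548 bar^-1 and taking the physical root (0 < X < 1) gives X = 0.312.

X = 0.312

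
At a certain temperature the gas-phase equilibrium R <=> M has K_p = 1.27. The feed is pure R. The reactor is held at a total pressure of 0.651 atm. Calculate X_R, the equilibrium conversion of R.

X = 0.559

Take 1 mol R as basis and let X be its fractional conversion, so ξ = X.
Moles: n_R = 1 − X; n_M = X.
Since Δν = 0, n_T = 1 throughout.
Mole fractions y_i = n_i/n_T; K_p = p_M / (p_R) with p_i = y_i·P.
Equating to 1.27 and solving on 0 < X < 1: X = 0.559.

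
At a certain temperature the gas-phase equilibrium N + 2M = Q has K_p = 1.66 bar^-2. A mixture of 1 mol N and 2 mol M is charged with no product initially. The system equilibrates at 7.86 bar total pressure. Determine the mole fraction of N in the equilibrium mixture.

Take 1 mol N as basis and let X be its fractional conversion, so ξ = X.
At extent ξ: n_N = 1 − X; n_M = 2 − 2X; n_Q = X.
Summing: n_T = 3 − 2X.
With p_i = (n_i/n_T)P, K_p = p_Q / (p_N p_M^2).
Equating to 1.66 bar^-2 and solving on 0 < X < 1: X = 0.848.
Then n_N = 0.152, n_T = 1.3, so y_N = 0.117.

y_N = 0.117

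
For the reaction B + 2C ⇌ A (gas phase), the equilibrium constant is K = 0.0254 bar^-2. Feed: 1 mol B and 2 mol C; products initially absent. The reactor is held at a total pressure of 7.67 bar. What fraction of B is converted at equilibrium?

Basis: 1 mol B initially; let X = conversion of B. Extent ξ = X.
Mole table: n_B = 1 − X; n_C = 2 − 2X; n_A = X.
n_T = Σnᵢ = 3 − 2X.
Mole fractions y_i = n_i/n_T; K = p_A / (p_B p_C^2) with p_i = y_i·P.
Setting this equal to 0.0254 bar^-2 and taking the physical root (0 < X < 1) gives X = 0.329.

X = 0.329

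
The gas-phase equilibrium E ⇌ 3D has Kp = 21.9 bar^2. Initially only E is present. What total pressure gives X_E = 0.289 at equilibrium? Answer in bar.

Let X = conversion of E (basis 1 mol E); extent of reaction ξ = X.
Species balance: n_E = 1 − X; n_D = 3X.
n_T = Σnᵢ = 1 + 2X.
Kp = p_D^3 / (p_E) with p_i = (n_i/n_T)·P.
At X = 0.289: the mole-fraction product g(X) = Π y_i^ν_i = 0.3681. Since Kp = g(X)·P^{2}, P = (Kp/g)^(1/2) = (21.9/0.3681)^(1/2) = 7.71 bar.

P = 7.71 bar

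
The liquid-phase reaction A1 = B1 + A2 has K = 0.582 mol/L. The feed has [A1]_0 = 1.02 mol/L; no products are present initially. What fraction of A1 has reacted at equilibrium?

Let X = conversion of A1; extent ξ = 1.02·X mol/L.
Concentrations: [A1] = 1.02 − 1.02X; [B1] = 1.02X; [A2] = 1.02X.
K = [B1] [A2] / ([A1]).
Solving K = 0.582 for X ∈ (0,1): X = 0.522.

X = 0.522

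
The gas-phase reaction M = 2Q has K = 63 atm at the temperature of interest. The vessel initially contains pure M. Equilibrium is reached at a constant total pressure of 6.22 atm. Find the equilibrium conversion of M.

X = 0.847

Take 1 mol M as basis and let X be its fractional conversion, so ξ = X.
At extent ξ: n_M = 1 − X; n_Q = 2X.
Summing: n_T = 1 + X.
With p_i = (n_i/n_T)P, K = p_Q^2 / (p_M).
This yields a degree-2 equation in X; solving on (0,1), X = 0.847.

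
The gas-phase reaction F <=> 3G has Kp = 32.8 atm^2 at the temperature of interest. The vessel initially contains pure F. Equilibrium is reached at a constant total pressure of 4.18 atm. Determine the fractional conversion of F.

Basis: 1 mol F initially; let X = conversion of F. Extent ξ = X.
Species balance: n_F = 1 − X; n_G = 3X.
Total moles n_T = 1 + 2X.
With p_i = (n_i/n_T)P, Kp = p_G^3 / (p_F).
Substituting and setting equal to 32.8 atm^2 gives a polynomial in X; the root in (0,1) is X = 0.518.

X = 0.518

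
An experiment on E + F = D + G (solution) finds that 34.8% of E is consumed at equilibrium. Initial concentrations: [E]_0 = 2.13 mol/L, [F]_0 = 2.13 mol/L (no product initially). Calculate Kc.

Let X = conversion of E.
Concentrations: [E] = 2.13 − 2.13X; [F] = 2.13 − 2.13X; [D] = 2.13X; [G] = 2.13X.
At X = 0.348: [E] = 1.39, [F] = 1.39, [D] = 0.741, [G] = 0.741.
Kc = [D] [G] / ([E] [F]) = 0.285.

Kc = 0.285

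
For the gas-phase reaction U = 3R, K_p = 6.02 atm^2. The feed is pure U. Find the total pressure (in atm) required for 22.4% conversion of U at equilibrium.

Take 1 mol U as basis and let X be its fractional conversion, so ξ = X.
Species balance: n_U = 1 − X; n_R = 3X.
Total moles n_T = 1 + 2X.
K_p = p_R^3 / (p_U) with p_i = (n_i/n_T)·P.
At X = 0.224: the mole-fraction product g(X) = Π y_i^ν_i = 0.1865. Since K_p = g(X)·P^{2}, P = (K_p/g)^(1/2) = (6.02/0.1865)^(1/2) = 5.68 atm.

P = 5.68 atm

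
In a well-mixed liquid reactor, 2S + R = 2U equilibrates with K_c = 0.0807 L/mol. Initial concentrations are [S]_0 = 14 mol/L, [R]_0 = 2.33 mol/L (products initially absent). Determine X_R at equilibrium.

Let X = conversion of R; extent ξ = 2.33·X mol/L.
Concentrations: [S] = 14 − 4.66X; [R] = 2.33 − 2.33X; [U] = 4.66X.
K_c = [U]^2 / ([S]^2 [R]).
Equating to 0.0807 L/mol: the physical root is X = 0.628.

X = 0.628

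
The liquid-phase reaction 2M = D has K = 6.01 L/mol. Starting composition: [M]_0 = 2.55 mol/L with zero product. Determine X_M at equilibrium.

Let X = conversion of M; extent ξ = 2.55X/2 mol/L.
Concentrations: [M] = 2.55 − 2.55X; [D] = 1.27X.
K = [D] / ([M]^2).
Setting equal to 6.01 and solving for X on (0,1) gives X = 0.835.

X = 0.835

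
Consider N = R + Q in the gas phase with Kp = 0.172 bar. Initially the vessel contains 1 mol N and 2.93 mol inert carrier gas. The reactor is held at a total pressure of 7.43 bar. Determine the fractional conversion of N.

Basis: 1 mol N initially; let X = conversion of N. Extent ξ = X.
Moles: n_N = 1 − X; n_R = X; n_Q = X; n_I = 2.93 (inert).
n_T = Σnᵢ = 3.93 + X.
With p_i = (n_i/n_T)P, Kp = p_R p_Q / (p_N).
Equating to 0.172 bar and solving on 0 < X < 1: X = 0.267.

X = 0.267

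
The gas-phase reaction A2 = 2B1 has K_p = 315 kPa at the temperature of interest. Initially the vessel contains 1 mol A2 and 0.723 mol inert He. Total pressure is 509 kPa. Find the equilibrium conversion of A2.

Basis: 1 mol A2 initially; let X = conversion of A2. Extent ξ = X.
Mole table: n_A2 = 1 − X; n_B1 = 2X; n_I = 0.723 (inert).
Total moles n_T = 1.72 + X.
With p_i = (n_i/n_T)P, K_p = p_B1^2 / (p_A2).
Setting this equal to 315 kPa and taking the physical root (0 < X < 1) gives X = 0.434.

X = 0.434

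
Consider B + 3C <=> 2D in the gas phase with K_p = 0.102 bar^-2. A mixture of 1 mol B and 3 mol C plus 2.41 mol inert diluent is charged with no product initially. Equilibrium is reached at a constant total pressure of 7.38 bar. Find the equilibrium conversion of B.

Basis: 1 mol B initially; let X = conversion of B. Extent ξ = X.
Species balance: n_B = 1 − X; n_C = 3 − 3X; n_D = 2X; n_I = 2.41 (inert).
Summing: n_T = 6.41 − 2X.
Mole fractions y_i = n_i/n_T; K_p = p_D^2 / (p_B p_C^3) with p_i = y_i·P.
This yields a degree-4 equation in X; solving on (0,1), X = 0.397.

X = 0.397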